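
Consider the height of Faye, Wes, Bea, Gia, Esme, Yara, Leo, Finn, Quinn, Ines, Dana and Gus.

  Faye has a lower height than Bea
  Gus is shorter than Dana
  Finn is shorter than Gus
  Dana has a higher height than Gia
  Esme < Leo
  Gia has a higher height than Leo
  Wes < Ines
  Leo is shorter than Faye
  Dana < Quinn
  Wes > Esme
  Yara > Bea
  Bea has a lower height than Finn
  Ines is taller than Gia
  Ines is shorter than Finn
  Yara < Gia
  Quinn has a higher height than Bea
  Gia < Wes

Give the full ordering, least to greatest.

Esme < Leo < Faye < Bea < Yara < Gia < Wes < Ines < Finn < Gus < Dana < Quinn

The consecutive links are each given: Esme < Leo; Leo < Faye; Faye < Bea; Bea < Yara; Yara < Gia; Gia < Wes; Wes < Ines; Ines < Finn; Finn < Gus; Gus < Dana; Dana < Quinn.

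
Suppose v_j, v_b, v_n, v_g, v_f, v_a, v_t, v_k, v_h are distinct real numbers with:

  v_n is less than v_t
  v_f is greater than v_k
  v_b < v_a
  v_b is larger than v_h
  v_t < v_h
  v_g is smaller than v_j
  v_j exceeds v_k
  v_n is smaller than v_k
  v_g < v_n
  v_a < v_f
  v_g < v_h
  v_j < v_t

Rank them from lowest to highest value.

Each adjacent pair is fixed by a given relation: v_g < v_n; v_n < v_k; v_k < v_j; v_j < v_t; v_t < v_h; v_h < v_b; v_b < v_a; v_a < v_f. Chaining them end to end gives the full order.

v_g < v_n < v_k < v_j < v_t < v_h < v_b < v_a < v_f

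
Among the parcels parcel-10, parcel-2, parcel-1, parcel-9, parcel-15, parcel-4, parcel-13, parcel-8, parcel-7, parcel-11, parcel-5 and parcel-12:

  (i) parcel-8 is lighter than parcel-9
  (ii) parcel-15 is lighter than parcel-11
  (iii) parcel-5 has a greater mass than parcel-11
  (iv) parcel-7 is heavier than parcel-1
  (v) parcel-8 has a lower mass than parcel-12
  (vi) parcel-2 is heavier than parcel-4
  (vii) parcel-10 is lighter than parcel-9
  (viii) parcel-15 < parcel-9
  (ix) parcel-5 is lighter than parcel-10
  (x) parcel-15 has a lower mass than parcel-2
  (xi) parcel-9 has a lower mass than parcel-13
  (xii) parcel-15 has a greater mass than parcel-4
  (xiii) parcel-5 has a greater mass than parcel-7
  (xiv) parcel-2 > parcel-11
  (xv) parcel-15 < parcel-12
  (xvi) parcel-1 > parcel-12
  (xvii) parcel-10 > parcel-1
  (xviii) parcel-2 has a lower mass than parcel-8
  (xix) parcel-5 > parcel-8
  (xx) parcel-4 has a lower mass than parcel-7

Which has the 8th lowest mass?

Chaining the given pairs: parcel-4 < parcel-15 < parcel-11 < parcel-2 < parcel-8 < parcel-12 < parcel-1 < parcel-7 < parcel-5 < parcel-10 < parcel-9 < parcel-13.
The 8th smallest is parcel-7.

parcel-7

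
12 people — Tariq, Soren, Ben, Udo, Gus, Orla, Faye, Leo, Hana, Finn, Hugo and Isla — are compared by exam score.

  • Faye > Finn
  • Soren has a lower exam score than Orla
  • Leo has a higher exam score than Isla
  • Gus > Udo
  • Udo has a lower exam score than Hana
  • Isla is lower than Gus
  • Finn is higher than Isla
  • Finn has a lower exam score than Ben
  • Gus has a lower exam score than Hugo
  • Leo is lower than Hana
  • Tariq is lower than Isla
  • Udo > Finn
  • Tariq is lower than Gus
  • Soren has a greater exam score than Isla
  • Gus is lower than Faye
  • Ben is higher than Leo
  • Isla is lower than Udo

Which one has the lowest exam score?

Chaining upward from Tariq: directly above it, Isla, Gus; then Soren, Finn, Udo, Leo, Hugo, Faye; then Orla, Hana, Ben.
That covers every other element, and nothing is given below Tariq, so Tariq is the lowest exam score.

Tariq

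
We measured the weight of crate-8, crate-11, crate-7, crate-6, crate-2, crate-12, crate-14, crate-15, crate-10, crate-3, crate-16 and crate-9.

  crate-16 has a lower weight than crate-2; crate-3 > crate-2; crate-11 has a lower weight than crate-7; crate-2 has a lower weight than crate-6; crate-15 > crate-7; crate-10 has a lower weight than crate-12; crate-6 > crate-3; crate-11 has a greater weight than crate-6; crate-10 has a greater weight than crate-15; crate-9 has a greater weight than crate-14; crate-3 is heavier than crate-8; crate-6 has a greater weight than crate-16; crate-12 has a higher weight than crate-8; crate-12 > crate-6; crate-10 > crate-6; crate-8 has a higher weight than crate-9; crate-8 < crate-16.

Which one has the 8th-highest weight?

crate-2

Chaining the given pairs: crate-14 < crate-9 < crate-8 < crate-16 < crate-2 < crate-3 < crate-6 < crate-11 < crate-7 < crate-15 < crate-10 < crate-12.
The 8th largest is crate-2.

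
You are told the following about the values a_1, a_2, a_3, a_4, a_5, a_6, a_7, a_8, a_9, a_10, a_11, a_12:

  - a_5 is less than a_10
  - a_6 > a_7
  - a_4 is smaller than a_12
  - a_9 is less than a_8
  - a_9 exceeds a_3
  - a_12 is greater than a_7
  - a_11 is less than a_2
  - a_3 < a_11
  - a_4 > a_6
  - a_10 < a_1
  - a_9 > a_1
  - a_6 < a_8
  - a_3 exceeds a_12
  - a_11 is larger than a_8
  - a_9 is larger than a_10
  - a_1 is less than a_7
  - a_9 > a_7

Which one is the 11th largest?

a_10

Piecing the relations together gives one ordering: a_5 < a_10 < a_1 < a_7 < a_6 < a_4 < a_12 < a_3 < a_9 < a_8 < a_11 < a_2.
Counting 11 from the largest end gives a_10.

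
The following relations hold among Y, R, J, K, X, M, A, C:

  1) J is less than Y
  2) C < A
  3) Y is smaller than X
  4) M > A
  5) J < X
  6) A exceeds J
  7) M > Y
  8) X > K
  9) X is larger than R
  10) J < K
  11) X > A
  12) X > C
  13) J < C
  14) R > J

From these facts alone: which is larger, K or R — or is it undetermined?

Following every chain through R: above R we get X; below R we get J.
K is not reached, and no chain runs the other way from K to R.
So the given relations leave the order of R and K undetermined.

undetermined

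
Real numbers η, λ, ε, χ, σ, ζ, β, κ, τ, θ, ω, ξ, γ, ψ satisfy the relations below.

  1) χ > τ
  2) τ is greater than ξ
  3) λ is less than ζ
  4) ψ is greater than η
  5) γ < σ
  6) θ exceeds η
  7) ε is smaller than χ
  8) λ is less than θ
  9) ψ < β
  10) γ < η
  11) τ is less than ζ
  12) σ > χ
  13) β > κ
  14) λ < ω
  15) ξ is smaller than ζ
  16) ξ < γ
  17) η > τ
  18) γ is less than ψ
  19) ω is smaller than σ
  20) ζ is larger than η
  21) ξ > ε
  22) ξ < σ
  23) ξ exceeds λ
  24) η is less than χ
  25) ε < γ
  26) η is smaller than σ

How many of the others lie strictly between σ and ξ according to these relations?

The relations place ξ below σ. An element lies strictly between them when it is forced above ξ and also forced below σ.
Above ξ: {τ, γ, η, ψ, ζ, χ, β, θ}. Below σ: {ε, λ, ω, τ, γ, η, χ}.
Intersection: {τ, γ, η, χ} — 4.

4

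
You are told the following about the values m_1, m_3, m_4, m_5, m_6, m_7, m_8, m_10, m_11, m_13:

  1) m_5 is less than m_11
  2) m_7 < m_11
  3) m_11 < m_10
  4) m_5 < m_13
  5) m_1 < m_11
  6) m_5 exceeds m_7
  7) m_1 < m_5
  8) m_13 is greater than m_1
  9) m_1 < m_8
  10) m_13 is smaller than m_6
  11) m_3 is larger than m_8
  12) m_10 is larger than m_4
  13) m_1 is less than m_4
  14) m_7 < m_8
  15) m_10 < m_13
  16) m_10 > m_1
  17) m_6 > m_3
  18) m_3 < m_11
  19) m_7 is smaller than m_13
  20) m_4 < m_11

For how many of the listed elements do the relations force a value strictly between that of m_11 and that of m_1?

4

Chaining upward from m_1 reaches: m_8, m_3, m_4, m_5, m_10, m_13, m_6.
Chaining downward from m_11 reaches: m_7, m_8, m_3, m_4, m_5.
Strictly between m_1 and m_11 are those in both lists: m_8, m_3, m_4, m_5 — 4 elements.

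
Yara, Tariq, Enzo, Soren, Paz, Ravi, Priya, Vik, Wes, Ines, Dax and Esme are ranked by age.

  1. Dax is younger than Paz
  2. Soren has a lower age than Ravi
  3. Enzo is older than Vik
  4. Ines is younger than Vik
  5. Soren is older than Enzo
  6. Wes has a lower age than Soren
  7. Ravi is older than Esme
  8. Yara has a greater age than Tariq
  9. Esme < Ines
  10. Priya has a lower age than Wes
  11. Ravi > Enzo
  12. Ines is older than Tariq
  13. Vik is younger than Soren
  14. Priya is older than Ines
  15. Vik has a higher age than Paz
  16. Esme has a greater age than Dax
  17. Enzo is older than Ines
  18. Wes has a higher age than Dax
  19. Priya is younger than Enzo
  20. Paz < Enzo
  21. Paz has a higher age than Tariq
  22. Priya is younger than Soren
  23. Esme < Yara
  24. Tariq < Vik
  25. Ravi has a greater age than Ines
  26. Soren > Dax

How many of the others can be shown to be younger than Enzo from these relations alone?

7

From Enzo the given relations immediately reach Paz, Ines, Vik, Priya.
From those, Dax, Tariq, Esme — 7 in total.
Nothing else is reachable below Enzo; 7 in all.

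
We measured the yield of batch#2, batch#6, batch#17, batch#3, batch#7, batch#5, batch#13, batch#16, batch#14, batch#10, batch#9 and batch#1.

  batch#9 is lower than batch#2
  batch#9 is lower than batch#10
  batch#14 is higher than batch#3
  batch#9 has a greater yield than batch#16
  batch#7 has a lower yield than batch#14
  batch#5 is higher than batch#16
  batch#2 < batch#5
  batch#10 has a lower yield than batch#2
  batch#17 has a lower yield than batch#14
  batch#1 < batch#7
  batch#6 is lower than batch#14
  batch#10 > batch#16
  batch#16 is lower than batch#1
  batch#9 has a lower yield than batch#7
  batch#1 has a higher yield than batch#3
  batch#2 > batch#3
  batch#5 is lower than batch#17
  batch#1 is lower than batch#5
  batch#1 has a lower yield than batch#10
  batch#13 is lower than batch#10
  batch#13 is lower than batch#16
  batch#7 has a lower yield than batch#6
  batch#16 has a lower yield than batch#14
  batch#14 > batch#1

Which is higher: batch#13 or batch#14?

batch#14

Chaining the given relations: batch#13 < batch#16 < batch#9 < batch#2 < batch#5 < batch#17 < batch#14.
So batch#13 < batch#14; batch#14 is the higher of the two.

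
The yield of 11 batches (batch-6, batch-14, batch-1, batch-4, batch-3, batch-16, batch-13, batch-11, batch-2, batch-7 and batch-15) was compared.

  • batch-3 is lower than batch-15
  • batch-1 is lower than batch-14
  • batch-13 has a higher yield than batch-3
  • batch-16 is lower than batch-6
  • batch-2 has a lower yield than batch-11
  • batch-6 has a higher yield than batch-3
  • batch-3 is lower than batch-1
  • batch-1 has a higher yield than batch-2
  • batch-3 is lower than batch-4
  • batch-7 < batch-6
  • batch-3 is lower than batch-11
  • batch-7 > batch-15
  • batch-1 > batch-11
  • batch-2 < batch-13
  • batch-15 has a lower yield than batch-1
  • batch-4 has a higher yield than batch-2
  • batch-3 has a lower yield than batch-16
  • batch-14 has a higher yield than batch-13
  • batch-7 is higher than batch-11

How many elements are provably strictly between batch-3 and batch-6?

Chaining upward from batch-3 reaches: batch-16, batch-15, batch-13, batch-11, batch-7, batch-1, batch-14, batch-4.
Chaining downward from batch-6 reaches: batch-16, batch-15, batch-2, batch-11, batch-7.
Strictly between batch-3 and batch-6 are those in both lists: batch-16, batch-15, batch-11, batch-7 — 4 elements.

4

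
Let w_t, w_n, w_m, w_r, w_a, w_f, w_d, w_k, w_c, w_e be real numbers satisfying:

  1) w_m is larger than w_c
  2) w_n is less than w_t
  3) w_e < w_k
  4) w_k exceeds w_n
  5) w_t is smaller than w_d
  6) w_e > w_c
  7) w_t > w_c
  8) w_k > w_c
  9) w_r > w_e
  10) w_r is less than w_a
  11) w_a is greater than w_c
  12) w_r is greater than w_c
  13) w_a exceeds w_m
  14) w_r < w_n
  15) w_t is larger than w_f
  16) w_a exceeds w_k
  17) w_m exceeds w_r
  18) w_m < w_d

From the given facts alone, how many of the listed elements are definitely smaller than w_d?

7

The elements the relations force below w_d are w_c, w_e, w_r, w_m, w_n, w_f, w_t — no chain reaches any other.
That is 7.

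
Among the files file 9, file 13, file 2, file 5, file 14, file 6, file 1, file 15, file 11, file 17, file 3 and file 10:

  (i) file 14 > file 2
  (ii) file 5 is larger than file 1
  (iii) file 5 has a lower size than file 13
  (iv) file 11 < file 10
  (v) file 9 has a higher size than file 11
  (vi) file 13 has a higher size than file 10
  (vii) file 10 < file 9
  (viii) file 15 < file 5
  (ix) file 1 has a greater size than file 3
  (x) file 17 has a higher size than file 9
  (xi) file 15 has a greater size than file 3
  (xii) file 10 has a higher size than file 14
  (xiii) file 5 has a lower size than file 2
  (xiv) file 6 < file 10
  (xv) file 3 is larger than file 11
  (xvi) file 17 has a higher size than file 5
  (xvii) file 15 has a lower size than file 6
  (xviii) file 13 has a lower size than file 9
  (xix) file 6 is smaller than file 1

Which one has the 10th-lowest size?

The consecutive relations fix a unique order: file 11 < file 3 < file 15 < file 6 < file 1 < file 5 < file 2 < file 14 < file 10 < file 13 < file 9 < file 17.
Counting 10 from the smallest end gives file 13.

file 13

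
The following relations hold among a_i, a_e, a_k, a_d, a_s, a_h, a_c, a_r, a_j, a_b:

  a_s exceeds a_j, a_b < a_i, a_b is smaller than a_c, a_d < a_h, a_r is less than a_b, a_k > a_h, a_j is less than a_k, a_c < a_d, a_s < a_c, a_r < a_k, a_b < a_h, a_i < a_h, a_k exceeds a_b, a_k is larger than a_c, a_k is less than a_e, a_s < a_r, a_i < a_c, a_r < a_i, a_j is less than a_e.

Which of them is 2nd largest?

a_k

Chaining the given pairs: a_j < a_s < a_r < a_b < a_i < a_c < a_d < a_h < a_k < a_e.
The 2nd largest is a_k.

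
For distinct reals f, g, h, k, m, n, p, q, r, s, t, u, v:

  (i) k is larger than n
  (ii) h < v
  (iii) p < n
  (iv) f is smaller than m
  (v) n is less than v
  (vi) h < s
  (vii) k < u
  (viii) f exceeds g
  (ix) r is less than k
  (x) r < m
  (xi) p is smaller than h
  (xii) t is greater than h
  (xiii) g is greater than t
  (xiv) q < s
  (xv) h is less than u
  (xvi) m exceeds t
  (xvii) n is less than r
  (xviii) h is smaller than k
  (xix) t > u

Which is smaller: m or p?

p

The relevant relations are p < n; n < r; r < k; k < u; u < t; t < g; g < f; f < m.
Together: p < n < r < k < u < t < g < f < m.
So p < m; p is the smaller of the two.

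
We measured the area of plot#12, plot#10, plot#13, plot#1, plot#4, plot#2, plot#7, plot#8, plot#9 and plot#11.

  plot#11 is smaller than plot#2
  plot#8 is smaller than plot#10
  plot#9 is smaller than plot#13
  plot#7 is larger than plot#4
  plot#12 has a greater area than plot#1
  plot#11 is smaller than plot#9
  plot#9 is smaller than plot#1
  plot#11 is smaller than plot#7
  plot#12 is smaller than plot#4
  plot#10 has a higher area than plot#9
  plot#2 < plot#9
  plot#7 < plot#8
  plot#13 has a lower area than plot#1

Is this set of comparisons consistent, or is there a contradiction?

Every relation is compatible with plot#11 < plot#2 < plot#9 < plot#13 < plot#1 < plot#12 < plot#4 < plot#7 < plot#8 < plot#10; the set is consistent.

consistent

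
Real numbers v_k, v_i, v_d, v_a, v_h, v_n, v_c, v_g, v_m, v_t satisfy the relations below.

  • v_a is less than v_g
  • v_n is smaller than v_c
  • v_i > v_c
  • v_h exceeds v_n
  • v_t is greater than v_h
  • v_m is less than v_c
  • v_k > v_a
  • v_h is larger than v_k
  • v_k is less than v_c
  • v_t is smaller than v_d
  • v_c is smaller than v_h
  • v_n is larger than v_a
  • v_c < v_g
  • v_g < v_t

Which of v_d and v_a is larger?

v_d

The relevant relations are v_a < v_n; v_n < v_c; v_c < v_g; v_g < v_t; v_t < v_d.
Chaining these gives v_a < v_n < v_c < v_g < v_t < v_d.
So v_a < v_d; v_d is the larger of the two.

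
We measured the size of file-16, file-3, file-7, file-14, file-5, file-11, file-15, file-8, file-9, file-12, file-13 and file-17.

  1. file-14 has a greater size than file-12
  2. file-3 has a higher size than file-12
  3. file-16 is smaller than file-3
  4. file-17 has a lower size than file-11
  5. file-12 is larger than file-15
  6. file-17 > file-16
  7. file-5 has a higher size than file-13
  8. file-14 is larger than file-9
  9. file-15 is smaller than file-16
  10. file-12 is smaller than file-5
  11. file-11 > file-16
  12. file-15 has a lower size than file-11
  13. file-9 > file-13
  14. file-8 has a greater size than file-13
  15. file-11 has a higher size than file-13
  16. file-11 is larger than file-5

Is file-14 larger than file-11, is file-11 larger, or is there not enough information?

undetermined

Following every chain through file-14: below file-14 we get file-13, file-9, file-15, file-12.
file-11 is not reached, and no chain runs the other way from file-11 to file-14.
So the given relations leave the order of file-14 and file-11 undetermined.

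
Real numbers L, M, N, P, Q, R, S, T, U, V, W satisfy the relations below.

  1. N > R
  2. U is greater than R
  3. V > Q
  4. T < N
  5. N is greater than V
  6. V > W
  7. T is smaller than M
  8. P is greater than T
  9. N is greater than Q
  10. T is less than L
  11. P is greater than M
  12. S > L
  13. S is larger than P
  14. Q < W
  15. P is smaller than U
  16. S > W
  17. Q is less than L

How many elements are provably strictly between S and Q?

2

The relations place Q below S. An element lies strictly between them when it is forced above Q and also forced below S.
Above Q: {W, L, V, N}. Below S: {T, M, P, W, L}.
Intersection: {W, L} — 2.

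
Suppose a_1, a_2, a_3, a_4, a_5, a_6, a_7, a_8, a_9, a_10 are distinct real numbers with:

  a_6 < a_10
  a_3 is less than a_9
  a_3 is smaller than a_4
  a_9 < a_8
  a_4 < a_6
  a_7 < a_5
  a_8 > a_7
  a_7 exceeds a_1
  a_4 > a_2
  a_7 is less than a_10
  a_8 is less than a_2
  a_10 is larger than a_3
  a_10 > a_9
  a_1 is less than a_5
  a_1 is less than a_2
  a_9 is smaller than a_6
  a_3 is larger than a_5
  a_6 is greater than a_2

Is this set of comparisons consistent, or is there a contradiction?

Every relation is compatible with a_1 < a_7 < a_5 < a_3 < a_9 < a_8 < a_2 < a_4 < a_6 < a_10; the set is consistent.

consistent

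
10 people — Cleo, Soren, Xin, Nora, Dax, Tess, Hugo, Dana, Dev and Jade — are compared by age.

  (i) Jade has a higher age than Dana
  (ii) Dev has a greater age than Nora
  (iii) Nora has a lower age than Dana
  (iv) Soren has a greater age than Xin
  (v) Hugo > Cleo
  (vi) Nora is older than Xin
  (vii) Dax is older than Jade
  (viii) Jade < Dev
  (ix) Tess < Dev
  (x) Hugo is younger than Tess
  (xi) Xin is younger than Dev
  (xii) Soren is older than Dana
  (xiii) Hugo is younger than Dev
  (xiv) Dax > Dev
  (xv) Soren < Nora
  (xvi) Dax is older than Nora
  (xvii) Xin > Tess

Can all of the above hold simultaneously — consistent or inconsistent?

Chaining the given relations yields Soren < Nora < Dana, so Soren < Dana. But one relation states Dana < Soren. These cannot both hold.

inconsistent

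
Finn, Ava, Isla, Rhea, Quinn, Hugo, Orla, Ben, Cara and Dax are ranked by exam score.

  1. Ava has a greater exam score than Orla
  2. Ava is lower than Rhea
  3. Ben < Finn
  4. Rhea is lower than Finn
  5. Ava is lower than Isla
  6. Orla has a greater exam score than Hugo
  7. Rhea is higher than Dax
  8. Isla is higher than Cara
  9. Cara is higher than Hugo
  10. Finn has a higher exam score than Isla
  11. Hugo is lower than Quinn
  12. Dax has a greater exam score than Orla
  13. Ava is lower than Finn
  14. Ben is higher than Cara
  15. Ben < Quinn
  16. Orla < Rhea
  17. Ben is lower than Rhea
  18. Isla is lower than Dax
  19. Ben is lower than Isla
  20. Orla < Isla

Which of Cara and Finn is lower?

The relevant relations are Cara < Ben; Ben < Isla; Isla < Dax; Dax < Rhea; Rhea < Finn.
Chaining these gives Cara < Ben < Isla < Dax < Rhea < Finn.
So Cara < Finn; Cara is the lower of the two.

Cara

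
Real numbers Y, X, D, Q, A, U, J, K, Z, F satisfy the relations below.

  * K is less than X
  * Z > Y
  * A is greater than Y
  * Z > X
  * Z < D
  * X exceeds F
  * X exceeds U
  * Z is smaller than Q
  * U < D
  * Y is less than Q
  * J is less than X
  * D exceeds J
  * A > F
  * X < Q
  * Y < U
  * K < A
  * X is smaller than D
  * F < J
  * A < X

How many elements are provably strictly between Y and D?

4

The relations place Y below D. An element lies strictly between them when it is forced above Y and also forced below D.
Above Y: {U, A, X, Z, Q}. Below D: {F, J, K, U, A, X, Z}.
Intersection: {U, A, X, Z} — 4.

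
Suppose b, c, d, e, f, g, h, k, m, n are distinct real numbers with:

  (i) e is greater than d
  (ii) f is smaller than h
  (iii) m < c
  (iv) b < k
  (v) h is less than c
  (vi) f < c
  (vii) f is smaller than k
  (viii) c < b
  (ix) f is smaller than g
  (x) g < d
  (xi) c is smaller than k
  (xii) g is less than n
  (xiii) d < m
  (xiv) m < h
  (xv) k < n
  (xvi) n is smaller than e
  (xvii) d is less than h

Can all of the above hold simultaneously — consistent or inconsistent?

Every relation is compatible with f < g < d < m < h < c < b < k < n < e; the set is consistent.

consistent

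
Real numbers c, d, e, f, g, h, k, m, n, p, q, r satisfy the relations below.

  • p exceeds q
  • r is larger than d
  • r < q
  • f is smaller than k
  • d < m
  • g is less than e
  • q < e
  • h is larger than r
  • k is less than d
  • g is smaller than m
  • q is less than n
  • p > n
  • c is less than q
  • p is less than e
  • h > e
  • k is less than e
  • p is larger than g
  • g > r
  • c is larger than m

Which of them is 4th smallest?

r

The consecutive relations fix a unique order: f < k < d < r < g < m < c < q < n < p < e < h.
Counting 4 from the smallest end gives r.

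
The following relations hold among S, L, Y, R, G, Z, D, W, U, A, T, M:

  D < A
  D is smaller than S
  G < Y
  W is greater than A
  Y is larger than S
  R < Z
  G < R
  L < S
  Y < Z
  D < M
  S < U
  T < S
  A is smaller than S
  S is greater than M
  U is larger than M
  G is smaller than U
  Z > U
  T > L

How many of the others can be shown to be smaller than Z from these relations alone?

10

The elements the relations force below Z are D, L, A, M, T, G, S, Y, U, R — no chain reaches any other.
That is 10.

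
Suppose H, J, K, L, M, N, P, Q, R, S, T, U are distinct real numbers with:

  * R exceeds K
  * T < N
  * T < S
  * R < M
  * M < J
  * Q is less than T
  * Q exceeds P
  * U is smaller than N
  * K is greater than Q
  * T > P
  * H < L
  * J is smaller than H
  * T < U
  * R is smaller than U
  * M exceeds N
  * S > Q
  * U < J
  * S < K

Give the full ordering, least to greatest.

P < Q < T < S < K < R < U < N < M < J < H < L

Nothing is placed below P, so it is least; from there P < Q; Q < T; T < S; S < K; K < R; R < U; U < N; N < M; M < J; J < H; H < L, each given directly.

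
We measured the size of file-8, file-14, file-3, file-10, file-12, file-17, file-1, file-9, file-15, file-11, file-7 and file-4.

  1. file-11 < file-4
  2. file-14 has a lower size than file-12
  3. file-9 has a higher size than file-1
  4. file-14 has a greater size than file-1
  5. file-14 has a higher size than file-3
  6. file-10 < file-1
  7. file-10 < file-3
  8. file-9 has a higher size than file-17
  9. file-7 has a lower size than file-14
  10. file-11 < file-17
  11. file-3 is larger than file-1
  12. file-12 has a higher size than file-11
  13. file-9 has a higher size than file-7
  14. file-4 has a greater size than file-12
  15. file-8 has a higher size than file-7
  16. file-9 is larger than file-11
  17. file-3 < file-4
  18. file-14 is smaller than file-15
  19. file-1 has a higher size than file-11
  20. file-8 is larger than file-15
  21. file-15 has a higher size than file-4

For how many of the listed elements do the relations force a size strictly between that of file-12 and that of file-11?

The relations place file-11 below file-12. An element lies strictly between them when it is forced above file-11 and also forced below file-12.
Above file-11: {file-1, file-3, file-17, file-14, file-9, file-4, file-15, file-8}. Below file-12: {file-10, file-1, file-3, file-7, file-14}.
Intersection: {file-1, file-3, file-14} — 3.

3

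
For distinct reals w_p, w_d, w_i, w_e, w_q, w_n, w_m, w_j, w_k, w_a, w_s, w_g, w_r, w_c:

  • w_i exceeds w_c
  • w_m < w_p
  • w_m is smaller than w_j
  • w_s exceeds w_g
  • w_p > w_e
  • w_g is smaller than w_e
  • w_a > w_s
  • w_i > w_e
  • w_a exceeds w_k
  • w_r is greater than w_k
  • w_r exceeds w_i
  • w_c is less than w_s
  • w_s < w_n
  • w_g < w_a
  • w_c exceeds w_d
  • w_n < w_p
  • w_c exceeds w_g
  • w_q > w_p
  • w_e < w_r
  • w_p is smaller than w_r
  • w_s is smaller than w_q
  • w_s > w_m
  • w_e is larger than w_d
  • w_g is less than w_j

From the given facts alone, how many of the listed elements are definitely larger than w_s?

From w_s the given relations immediately reach w_n, w_a, w_q.
From those, w_p — 4 in total.
From those, w_r — 5 in total.
No other element is forced above w_s by the given relations, so the count is 5.

5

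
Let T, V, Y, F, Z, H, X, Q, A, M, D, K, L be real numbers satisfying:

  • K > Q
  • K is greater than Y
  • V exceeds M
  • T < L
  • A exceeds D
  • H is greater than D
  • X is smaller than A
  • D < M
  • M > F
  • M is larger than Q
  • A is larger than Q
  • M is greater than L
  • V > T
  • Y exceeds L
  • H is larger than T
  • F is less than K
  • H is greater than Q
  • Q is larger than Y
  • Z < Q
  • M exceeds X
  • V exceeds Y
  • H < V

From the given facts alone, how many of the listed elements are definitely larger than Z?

6

From Z the given relations immediately reach Q.
From those, M, H, A, K — 5 in total.
From those, V — 6 in total.
No other element is forced above Z by the given relations, so the count is 6.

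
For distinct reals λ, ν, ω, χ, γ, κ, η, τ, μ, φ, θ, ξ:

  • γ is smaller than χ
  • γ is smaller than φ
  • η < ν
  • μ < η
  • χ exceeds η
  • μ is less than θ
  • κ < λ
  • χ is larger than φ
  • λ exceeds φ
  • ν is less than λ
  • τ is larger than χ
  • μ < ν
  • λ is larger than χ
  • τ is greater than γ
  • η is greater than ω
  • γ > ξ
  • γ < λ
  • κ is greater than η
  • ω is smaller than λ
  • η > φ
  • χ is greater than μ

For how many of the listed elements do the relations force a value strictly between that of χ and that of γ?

2

The relations place γ below χ. An element lies strictly between them when it is forced above γ and also forced below χ.
Above γ: {φ, η, ν, τ, κ, λ}. Below χ: {ξ, ω, φ, μ, η}.
Intersection: {φ, η} — 2.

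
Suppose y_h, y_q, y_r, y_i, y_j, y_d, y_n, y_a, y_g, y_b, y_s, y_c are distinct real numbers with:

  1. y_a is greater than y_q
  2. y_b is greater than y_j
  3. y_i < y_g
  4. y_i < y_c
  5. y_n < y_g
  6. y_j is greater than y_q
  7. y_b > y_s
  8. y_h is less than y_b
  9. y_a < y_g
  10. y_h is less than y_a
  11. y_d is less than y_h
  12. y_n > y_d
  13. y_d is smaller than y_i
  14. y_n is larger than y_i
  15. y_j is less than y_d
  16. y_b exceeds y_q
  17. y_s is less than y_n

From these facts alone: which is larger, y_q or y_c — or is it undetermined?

y_c

y_q < y_j and y_j < y_d give y_q < y_d.
With y_d < y_i: y_q < y_j < y_d < y_i.
Then y_i < y_c extends the chain to y_c.
So y_c is larger.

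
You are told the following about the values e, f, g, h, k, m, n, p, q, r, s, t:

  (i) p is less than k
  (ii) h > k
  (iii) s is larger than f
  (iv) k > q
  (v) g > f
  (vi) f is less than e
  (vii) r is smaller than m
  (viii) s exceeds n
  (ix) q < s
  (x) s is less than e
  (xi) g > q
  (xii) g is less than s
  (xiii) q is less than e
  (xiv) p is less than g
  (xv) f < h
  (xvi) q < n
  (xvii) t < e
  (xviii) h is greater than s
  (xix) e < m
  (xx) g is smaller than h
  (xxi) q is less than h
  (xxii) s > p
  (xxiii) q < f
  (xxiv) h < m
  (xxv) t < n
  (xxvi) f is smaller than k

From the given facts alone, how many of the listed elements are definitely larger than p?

6

The elements the relations force above p are g, k, s, e, h, m — no chain reaches any other.
That is 6.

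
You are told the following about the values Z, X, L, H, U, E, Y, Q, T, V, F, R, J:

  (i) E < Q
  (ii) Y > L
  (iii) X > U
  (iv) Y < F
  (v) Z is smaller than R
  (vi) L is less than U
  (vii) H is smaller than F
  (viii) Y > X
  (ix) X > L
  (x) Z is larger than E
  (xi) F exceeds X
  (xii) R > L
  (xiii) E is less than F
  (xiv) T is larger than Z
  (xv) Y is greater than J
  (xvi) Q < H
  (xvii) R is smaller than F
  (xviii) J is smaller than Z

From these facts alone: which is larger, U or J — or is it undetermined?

Following every chain through J: above J we get Z, Y, R, F, T.
U is not reached, and no chain runs the other way from U to J.
So the given relations leave the order of J and U undetermined.

undetermined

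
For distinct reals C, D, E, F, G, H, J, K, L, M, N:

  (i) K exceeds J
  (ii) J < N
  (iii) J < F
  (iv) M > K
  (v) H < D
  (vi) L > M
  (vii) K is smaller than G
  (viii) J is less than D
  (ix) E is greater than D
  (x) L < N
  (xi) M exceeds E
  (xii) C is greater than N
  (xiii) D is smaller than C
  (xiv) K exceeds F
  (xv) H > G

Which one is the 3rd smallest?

Chaining the given pairs: J < F < K < G < H < D < E < M < L < N < C.
Counting 3 from the smallest end gives K.

K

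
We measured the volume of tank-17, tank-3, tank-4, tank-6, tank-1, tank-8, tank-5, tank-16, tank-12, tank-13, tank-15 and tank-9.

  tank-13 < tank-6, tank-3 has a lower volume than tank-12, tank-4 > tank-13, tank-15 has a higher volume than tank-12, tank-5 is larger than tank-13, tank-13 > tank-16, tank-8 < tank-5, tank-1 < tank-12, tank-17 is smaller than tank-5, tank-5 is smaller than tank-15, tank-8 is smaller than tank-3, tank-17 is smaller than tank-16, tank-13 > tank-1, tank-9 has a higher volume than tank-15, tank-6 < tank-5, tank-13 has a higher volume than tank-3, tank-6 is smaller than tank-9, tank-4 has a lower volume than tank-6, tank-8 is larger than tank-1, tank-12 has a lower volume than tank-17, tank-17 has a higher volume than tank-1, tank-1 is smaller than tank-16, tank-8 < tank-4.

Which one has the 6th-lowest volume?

tank-16

Chaining the given pairs: tank-1 < tank-8 < tank-3 < tank-12 < tank-17 < tank-16 < tank-13 < tank-4 < tank-6 < tank-5 < tank-15 < tank-9.
Counting 6 from the smallest end gives tank-16.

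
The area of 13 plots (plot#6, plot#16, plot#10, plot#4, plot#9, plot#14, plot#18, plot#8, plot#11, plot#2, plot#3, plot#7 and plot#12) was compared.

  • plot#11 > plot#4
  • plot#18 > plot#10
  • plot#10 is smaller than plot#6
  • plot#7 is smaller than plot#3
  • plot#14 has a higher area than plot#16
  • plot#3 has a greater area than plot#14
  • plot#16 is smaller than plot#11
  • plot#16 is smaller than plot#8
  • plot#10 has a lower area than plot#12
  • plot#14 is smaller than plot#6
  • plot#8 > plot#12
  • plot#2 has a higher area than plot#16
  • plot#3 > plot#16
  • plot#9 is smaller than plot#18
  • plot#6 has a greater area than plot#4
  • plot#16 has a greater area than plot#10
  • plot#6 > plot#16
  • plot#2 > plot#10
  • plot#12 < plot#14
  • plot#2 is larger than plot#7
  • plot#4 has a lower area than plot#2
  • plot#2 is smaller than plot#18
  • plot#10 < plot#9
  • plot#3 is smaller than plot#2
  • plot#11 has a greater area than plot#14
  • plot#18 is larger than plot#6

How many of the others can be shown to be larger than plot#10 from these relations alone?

The elements the relations force above plot#10 are plot#9, plot#16, plot#12, plot#14, plot#3, plot#6, plot#2, plot#8, plot#11, plot#18 — no chain reaches any other.
That is 10.

10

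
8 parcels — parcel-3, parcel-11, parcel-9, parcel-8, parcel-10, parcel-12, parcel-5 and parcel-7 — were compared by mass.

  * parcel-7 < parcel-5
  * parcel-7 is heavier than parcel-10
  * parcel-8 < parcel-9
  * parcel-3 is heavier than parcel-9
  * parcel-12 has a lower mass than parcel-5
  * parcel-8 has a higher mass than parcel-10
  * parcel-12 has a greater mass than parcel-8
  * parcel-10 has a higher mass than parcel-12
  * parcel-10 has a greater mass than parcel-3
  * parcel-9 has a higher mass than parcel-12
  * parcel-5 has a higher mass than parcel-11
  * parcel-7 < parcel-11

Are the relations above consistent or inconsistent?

We have parcel-10 < parcel-8 stated directly, yet also parcel-8 < parcel-12 < parcel-9 < parcel-3 < parcel-10 by chaining the others — so parcel-8 < parcel-10. Contradiction.

inconsistent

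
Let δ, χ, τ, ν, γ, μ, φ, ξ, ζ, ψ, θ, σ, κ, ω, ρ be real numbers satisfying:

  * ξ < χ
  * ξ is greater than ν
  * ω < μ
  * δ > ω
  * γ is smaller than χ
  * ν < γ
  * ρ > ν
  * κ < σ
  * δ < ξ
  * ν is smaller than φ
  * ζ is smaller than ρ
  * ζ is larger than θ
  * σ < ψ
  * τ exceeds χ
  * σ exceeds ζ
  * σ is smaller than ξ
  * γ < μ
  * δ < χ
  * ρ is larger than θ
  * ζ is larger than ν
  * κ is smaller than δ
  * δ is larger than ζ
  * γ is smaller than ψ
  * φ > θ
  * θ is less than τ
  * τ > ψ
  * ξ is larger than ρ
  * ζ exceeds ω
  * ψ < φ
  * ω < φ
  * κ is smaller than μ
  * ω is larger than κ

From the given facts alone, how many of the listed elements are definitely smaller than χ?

Directly below χ: γ, δ, ξ.
One step further: κ, ν, ω, ζ, σ, ρ (9 so far).
One step further: θ (10 so far).
Nothing else is reachable below χ; 10 in all.

10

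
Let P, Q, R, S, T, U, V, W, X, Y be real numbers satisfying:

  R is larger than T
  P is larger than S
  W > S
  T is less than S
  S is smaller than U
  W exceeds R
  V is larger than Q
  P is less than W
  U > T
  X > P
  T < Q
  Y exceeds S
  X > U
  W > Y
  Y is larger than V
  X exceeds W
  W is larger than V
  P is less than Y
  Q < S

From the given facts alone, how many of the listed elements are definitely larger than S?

Directly above S: P, U, Y, W.
One step further: X (5 so far).
No other element is forced above S by the given relations, so the count is 5.

5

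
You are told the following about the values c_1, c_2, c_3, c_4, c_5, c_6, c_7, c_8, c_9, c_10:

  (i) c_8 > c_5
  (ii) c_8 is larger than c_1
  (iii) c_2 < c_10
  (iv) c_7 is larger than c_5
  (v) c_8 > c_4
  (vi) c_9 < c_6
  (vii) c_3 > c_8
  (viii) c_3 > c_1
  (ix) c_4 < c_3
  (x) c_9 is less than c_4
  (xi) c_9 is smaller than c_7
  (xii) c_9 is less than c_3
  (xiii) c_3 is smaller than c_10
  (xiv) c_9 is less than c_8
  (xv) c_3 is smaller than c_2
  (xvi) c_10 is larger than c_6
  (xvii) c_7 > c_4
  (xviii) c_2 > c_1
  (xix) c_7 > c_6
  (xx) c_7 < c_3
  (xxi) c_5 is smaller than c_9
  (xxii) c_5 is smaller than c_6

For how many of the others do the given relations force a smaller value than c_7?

Directly below c_7: c_5, c_9, c_6, c_4.
No other element is forced below c_7 by the given relations, so the count is 4.

4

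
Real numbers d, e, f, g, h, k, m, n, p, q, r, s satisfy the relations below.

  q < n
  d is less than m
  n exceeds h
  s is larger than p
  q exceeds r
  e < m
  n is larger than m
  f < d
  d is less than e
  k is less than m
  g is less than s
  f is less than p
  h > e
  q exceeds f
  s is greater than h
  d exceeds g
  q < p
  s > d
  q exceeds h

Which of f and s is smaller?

f < d and d < e give f < e.
With e < h: f < d < e < h.
With h < q: f < d < e < h < q.
With q < p: f < d < e < h < q < p.
Then p < s extends the chain to s.
So f < s; f is the smaller of the two.

f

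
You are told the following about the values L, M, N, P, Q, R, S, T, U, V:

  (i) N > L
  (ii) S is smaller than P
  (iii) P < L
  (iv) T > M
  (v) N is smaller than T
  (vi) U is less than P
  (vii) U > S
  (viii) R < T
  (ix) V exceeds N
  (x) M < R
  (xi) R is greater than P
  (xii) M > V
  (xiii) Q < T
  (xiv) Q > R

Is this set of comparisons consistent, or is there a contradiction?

Every relation is compatible with S < U < P < L < N < V < M < R < Q < T; the set is consistent.

consistent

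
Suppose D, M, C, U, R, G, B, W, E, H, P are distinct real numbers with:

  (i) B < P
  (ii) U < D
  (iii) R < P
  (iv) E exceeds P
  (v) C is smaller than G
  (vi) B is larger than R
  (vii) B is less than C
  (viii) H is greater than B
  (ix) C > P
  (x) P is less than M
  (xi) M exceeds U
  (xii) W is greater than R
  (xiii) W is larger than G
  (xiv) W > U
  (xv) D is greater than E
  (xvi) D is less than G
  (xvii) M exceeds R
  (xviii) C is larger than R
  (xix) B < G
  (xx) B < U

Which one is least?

R

Chaining upward from R: directly above it, B, P, C, M, W; then E, H, U, G; then D.
That covers every other element, and nothing is given below R, so R is the least.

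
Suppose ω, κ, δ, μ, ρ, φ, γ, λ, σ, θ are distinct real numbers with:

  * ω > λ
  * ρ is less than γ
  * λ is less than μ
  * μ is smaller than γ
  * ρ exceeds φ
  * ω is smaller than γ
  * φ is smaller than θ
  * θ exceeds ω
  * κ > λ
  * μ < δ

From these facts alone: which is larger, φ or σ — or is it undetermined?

Following every chain through φ: above φ we get ρ, θ, γ.
σ is not reached, and no chain runs the other way from σ to φ.
So the given relations leave the order of φ and σ undetermined.

undetermined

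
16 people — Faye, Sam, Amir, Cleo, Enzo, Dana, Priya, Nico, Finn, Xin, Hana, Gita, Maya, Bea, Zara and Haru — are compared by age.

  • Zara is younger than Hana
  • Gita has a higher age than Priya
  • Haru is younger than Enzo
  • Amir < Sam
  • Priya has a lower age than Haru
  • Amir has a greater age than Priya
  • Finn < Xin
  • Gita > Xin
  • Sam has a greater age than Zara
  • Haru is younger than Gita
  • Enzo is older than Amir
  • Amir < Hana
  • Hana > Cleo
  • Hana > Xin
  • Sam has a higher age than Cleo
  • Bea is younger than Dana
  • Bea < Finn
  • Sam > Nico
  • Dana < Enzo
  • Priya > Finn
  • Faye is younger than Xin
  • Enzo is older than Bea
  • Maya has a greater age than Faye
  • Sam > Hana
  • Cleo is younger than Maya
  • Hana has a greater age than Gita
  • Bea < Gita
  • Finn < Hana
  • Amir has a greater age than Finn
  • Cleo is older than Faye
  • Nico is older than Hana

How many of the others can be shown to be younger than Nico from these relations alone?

11

The elements the relations force below Nico are Bea, Finn, Priya, Zara, Haru, Faye, Xin, Amir, Cleo, Gita, Hana — no chain reaches any other.
That is 11.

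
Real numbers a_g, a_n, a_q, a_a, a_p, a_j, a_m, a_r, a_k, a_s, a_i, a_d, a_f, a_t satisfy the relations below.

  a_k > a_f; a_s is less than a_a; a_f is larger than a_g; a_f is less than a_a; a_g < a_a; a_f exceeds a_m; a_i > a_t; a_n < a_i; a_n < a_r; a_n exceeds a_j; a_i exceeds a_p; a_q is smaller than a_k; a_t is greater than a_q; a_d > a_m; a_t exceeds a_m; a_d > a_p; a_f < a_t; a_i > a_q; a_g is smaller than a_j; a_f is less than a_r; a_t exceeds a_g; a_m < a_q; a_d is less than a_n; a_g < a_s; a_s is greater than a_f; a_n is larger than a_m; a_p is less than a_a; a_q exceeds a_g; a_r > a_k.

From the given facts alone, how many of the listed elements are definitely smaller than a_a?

5

Directly below a_a: a_g, a_p, a_f, a_s.
One step further: a_m (5 so far).
No other element is forced below a_a by the given relations, so the count is 5.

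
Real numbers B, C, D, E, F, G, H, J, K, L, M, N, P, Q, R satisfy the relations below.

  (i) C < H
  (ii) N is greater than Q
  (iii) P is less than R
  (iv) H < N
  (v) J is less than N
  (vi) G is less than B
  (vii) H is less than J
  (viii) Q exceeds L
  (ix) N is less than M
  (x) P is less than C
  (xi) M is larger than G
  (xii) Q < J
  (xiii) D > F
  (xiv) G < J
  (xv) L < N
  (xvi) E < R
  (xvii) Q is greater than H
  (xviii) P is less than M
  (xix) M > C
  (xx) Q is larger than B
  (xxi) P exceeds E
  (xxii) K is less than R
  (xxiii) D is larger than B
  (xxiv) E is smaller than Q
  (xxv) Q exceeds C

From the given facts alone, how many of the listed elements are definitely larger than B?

Directly above B: Q, D.
One step further: J, N (4 so far).
One step further: M (5 so far).
Nothing else is reachable above B; 5 in all.

5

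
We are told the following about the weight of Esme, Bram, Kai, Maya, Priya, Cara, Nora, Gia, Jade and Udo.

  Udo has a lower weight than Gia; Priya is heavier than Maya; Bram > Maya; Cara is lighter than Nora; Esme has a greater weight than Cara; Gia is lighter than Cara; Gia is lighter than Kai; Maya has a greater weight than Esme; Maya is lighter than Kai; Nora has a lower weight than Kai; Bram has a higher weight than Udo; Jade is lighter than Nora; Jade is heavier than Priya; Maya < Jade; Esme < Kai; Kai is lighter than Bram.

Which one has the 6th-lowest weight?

Piecing the relations together gives one ordering: Udo < Gia < Cara < Esme < Maya < Priya < Jade < Nora < Kai < Bram.
The 6th smallest is Priya.

Priya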